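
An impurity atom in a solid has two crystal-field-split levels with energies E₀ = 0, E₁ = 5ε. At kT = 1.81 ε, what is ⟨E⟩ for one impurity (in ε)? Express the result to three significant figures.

0.297 ε

Eᵢ/kT = 0, 2.7624.
Z = Σ e^(−Eᵢ/kT) = e^(−0) + e^(−2.7624) = 1.0000 + 0.063140 = 1.0631.
⟨E⟩ = Σ Eᵢ e^(−Eᵢ/kT) / Z = (0·1.0000 + 5·0.063140) / 1.0631 = 0.297 ε.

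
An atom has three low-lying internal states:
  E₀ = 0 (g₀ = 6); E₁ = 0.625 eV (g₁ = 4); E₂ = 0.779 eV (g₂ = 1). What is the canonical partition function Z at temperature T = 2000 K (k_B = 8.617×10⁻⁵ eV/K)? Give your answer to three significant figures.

k_BT = 8.617×10⁻⁵ × 2000 K = 0.17234 eV.
Eᵢ/kT = 0, 3.6266, 4.5201.
Z = Σ gᵢe^(−Eᵢ/kT) = 6·e^(−0) + 4·e^(−3.6266) + 1·e^(−4.5201) = 6.0000 + 0.10643 + 0.010888 = 6.1173.

Z = 6.12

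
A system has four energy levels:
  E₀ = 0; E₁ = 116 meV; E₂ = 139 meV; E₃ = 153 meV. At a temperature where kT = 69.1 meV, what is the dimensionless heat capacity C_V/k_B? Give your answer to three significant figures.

0.789

Eᵢ/kT = 0, 1.6787, 2.0116, 2.2142.
Z = Σ e^(−Eᵢ/kT) = e^(−0) + e^(−1.6787) + e^(−2.0116) + e^(−2.2142) = 1.0000 + 0.18662 + 0.13377 + 0.10924 = 1.4296.
⟨E⟩ = 39.840 meV, ⟨E²⟩ = 5353.2 meV².
C_V/k_B = (⟨E²⟩ − ⟨E⟩²)/(kT)² = (5353.2 − 1587.2)/4774.8 = 0.789.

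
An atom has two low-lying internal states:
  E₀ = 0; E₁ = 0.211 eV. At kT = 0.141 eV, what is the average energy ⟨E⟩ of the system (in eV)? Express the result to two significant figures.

0.039 eV

Eᵢ/kT = 0, 1.496.
Z = Σ e^(−Eᵢ/kT) = e^(−0) + e^(−1.496) = 1.000 + 0.2240 = 1.224.
⟨E⟩ = Σ Eᵢ e^(−Eᵢ/kT) / Z = (0·1.000 + 0.211·0.2240) / 1.224 = 0.039 eV.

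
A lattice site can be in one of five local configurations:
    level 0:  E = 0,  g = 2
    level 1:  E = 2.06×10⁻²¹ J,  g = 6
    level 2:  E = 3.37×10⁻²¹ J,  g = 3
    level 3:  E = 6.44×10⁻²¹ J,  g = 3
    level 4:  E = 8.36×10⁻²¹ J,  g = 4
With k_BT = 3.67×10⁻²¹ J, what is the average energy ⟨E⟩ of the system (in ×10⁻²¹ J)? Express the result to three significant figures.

Eᵢ/kT = 0, 0.56131, 0.91826, 1.7548, 2.2779.
Z = Σ gᵢe^(−Eᵢ/kT) = 2·e^(−0) + 6·e^(−0.56131) + 3·e^(−0.91826) + 3·e^(−1.7548) + 4·e^(−2.2779) = 2.0000 + 3.4228 + 1.1976 + 0.51883 + 0.41000 = 7.5492.
⟨E⟩ = Σ Eᵢ gᵢe^(−Eᵢ/kT) / Z = (0·2.0000 + 2.06·3.4228 + 3.37·1.1976 + 6.44·0.51883 + 8.36·0.41000) / 7.5492 = 2.37 ×10⁻²¹ J.

2.37 ×10⁻²¹ J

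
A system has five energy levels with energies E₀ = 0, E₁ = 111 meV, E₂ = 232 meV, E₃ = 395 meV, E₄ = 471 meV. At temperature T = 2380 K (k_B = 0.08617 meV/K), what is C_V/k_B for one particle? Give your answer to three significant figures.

k_BT = 0.08617 × 2380 K = 205.08 meV.
Eᵢ/kT = 0, 0.54125, 1.1313, 1.9261, 2.2967.
Z = Σ e^(−Eᵢ/kT) = e^(−0) + e^(−0.54125) + e^(−1.1313) + e^(−1.9261) + e^(−2.2967) = 1.0000 + 0.58202 + 0.32261 + 0.14572 + 0.10059 = 2.1509.
⟨E⟩ = 113.62 meV, ⟨E²⟩ = 32352 meV².
C_V/k_B = (⟨E²⟩ − ⟨E⟩²)/(kT)² = (32352 − 12910)/42058 = 0.462.

0.462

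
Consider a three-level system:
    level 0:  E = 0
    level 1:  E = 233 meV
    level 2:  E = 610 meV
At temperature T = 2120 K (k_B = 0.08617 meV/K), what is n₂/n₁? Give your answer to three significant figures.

k_BT = 0.08617 × 2120 K = 182.68 meV.
n₂/n₁ = exp[−(E₂−E₁)/kT] = exp(−(377 meV)/(182.68 meV)) = exp(-2.0637) = 0.127.

0.127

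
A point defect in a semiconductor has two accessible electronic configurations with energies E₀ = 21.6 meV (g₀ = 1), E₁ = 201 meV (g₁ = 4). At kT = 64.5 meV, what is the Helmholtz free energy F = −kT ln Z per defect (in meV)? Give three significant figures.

7.32 meV

Eᵢ/kT = 0.33488, 3.1163.
Z = Σ gᵢe^(−Eᵢ/kT) = 1·e^(−0.33488) + 4·e^(−3.1163) = 0.71542 + 0.17728 = 0.89270.
F = −kT ln Z = −64.5 × ln(0.89270) = −64.5 × -0.11350 = 7.32 meV.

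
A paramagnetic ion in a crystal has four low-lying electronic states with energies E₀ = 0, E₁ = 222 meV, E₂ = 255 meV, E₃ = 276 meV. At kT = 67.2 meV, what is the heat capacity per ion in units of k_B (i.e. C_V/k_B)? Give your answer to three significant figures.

Eᵢ/kT = 0, 3.3036, 3.7946, 4.1071.
Z = Σ e^(−Eᵢ/kT) = e^(−0) + e^(−3.3036) + e^(−3.7946) + e^(−4.1071) = 1.0000 + 0.036751 + 0.022492 + 0.016455 = 1.0757.
⟨E⟩ = 17.138 meV, ⟨E²⟩ = 4208.7 meV².
C_V/k_B = (⟨E²⟩ − ⟨E⟩²)/(kT)² = (4208.7 − 293.71)/4515.8 = 0.867.

0.867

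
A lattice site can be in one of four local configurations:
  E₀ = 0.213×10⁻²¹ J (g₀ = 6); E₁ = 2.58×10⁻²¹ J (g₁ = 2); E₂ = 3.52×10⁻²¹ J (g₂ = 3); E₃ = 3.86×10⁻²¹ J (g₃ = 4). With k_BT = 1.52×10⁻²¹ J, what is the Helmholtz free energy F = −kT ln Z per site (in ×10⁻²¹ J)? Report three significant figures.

-2.77 ×10⁻²¹ J

Eᵢ/kT = 0.14013, 1.6974, 2.3158, 2.5395.
Z = Σ gᵢe^(−Eᵢ/kT) = 6·e^(−0.14013) + 2·e^(−1.6974) + 3·e^(−2.3158) + 4·e^(−2.5395) = 5.2155 + 0.36632 + 0.29606 + 0.31562 = 6.1935.
F = −kT ln Z = −1.52 × ln(6.1935) = −1.52 × 1.8235 = -2.77 ×10⁻²¹ J.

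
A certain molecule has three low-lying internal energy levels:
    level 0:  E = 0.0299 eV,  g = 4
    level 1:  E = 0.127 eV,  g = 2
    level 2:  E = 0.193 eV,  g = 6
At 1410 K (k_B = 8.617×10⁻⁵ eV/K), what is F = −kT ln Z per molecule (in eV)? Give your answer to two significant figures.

-0.20 eV

k_BT = 8.617×10⁻⁵ × 1410 K = 0.1215 eV.
Eᵢ/kT = 0.2461, 1.045, 1.588.
Z = Σ gᵢe^(−Eᵢ/kT) = 4·e^(−0.2461) + 2·e^(−1.045) + 6·e^(−1.588) = 3.127 + 0.7034 + 1.226 = 5.056.
F = −kT ln Z = −0.1215 × ln(5.056) = −0.1215 × 1.621 = -0.20 eV.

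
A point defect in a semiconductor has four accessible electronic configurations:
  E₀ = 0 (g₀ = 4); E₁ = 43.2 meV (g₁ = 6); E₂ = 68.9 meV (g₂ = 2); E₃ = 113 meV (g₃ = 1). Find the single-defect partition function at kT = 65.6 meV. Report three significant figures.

Eᵢ/kT = 0, 0.65854, 1.0503, 1.7226.
Z = Σ gᵢe^(−Eᵢ/kT) = 4·e^(−0) + 6·e^(−0.65854) + 2·e^(−1.0503) + 1·e^(−1.7226) = 4.0000 + 3.1056 + 0.69967 + 0.17860 = 7.9839.

Z = 7.98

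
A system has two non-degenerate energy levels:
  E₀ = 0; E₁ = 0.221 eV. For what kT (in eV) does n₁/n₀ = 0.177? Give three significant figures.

n₁/n₀ = exp[−(E₁−E₀)/kT] = 0.177.
⇒ (E₁−E₀)/kT = ln(1/0.177) = ln(5.6497) = 1.7316.
kT = 0.221 eV / 1.7316 = 0.128 eV.

0.128 eV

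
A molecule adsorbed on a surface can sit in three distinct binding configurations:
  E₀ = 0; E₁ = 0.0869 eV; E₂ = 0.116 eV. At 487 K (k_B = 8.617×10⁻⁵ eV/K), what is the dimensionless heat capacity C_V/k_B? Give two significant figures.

0.73

k_BT = 8.617×10⁻⁵ × 487 K = 0.04196 eV.
Eᵢ/kT = 0, 2.071, 2.765.
Z = Σ e^(−Eᵢ/kT) = e^(−0) + e^(−2.071) + e^(−2.765) = 1.000 + 0.1261 + 0.06298 = 1.189.
⟨E⟩ = 0.01536 eV, ⟨E²⟩ = 0.001514 eV².
C_V/k_B = (⟨E²⟩ − ⟨E⟩²)/(kT)² = (0.001514 − 0.0002359)/0.001761 = 0.73.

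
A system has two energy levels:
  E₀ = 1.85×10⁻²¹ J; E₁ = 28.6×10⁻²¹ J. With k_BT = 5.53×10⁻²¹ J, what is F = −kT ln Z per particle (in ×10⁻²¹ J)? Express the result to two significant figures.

Eᵢ/kT = 0.3345, 5.172.
Z = Σ e^(−Eᵢ/kT) = e^(−0.3345) + e^(−5.172) = 0.7157 + 0.005673 = 0.7214.
F = −kT ln Z = −5.53 × ln(0.7214) = −5.53 × -0.3266 = 1.8 ×10⁻²¹ J.

1.8 ×10⁻²¹ J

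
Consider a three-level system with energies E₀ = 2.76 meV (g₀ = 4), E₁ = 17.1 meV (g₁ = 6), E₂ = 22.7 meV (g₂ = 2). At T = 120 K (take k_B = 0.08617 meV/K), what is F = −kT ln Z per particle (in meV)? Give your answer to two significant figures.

-15 meV

k_BT = 0.08617 × 120 K = 10.34 meV.
Eᵢ/kT = 0.2669, 1.654, 2.195.
Z = Σ gᵢe^(−Eᵢ/kT) = 4·e^(−0.2669) + 6·e^(−1.654) + 2·e^(−2.195) = 3.063 + 1.148 + 0.2227 = 4.434.
F = −kT ln Z = −10.34 × ln(4.434) = −10.34 × 1.489 = -15 meV.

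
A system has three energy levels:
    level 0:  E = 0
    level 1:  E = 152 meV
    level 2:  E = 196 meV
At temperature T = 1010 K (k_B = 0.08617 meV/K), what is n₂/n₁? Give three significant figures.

0.603

k_BT = 0.08617 × 1010 K = 87.032 meV.
n₂/n₁ = exp[−(E₂−E₁)/kT] = exp(−(44 meV)/(87.032 meV)) = exp(-0.50556) = 0.603.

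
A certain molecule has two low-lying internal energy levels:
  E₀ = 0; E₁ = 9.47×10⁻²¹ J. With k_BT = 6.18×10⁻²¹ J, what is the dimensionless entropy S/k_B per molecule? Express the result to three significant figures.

Eᵢ/kT = 0, 1.5324.
Z = Σ e^(−Eᵢ/kT) = e^(−0) + e^(−1.5324) = 1.0000 + 0.21602 = 1.2160.
⟨E⟩ = Σ EᵢPᵢ = 1.6823 ×10⁻²¹ J.
S/k_B = ln Z + ⟨E⟩/kT = ln(1.2160) + 1.6823/6.18 = 0.19557 + 0.27222 = 0.468.

0.468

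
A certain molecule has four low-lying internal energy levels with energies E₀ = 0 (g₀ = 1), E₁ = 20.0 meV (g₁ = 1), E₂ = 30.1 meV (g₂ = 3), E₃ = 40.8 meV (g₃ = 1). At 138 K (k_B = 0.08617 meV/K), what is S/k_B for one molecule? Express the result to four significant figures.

k_BT = 0.08617 × 138 K = 11.8915 meV.
Eᵢ/kT = 0, 1.68187, 2.53122, 3.43102.
Z = Σ gᵢe^(−Eᵢ/kT) = 1·e^(−0) + 1·e^(−1.68187) + 3·e^(−2.53122) + 1·e^(−3.43102) = 1.00000 + 0.186026 + 0.238686 + 0.0323539 = 1.45707.
⟨E⟩ = Σ EᵢPᵢ = 8.39013 meV.
S/k_B = ln Z + ⟨E⟩/kT = ln(1.45707) + 8.39013/11.8915 = 0.376428 + 0.705557 = 1.082.

1.082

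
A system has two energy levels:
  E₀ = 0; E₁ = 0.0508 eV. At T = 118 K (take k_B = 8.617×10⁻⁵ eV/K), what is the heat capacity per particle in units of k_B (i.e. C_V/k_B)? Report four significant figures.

k_BT = 8.617×10⁻⁵ × 118 K = 0.0101681 eV.
Eᵢ/kT = 0, 4.99602.
Z = Σ e^(−Eᵢ/kT) = e^(−0) + e^(−4.99602) = 1.00000 + 0.00676482 = 1.00676.
⟨E⟩ = 0.000341345 eV, ⟨E²⟩ = 0.0000173403 eV².
C_V/k_B = (⟨E²⟩ − ⟨E⟩²)/(kT)² = (0.0000173403 − 0.000000116516)/0.000103390 = 0.1666.

0.1666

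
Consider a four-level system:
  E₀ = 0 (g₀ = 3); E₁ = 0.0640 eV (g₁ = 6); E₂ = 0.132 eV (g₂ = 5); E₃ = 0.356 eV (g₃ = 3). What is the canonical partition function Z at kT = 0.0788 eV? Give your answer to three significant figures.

Eᵢ/kT = 0, 0.81218, 1.6751, 4.5178.
Z = Σ gᵢe^(−Eᵢ/kT) = 3·e^(−0) + 6·e^(−0.81218) + 5·e^(−1.6751) + 3·e^(−4.5178) = 3.0000 + 2.6633 + 0.93645 + 0.032739 = 6.6325.

Z = 6.63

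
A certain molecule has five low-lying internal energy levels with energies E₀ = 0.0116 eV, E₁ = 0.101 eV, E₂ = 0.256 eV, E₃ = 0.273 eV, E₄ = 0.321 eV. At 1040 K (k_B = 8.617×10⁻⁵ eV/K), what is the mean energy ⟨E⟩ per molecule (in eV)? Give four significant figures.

k_BT = 8.617×10⁻⁵ × 1040 K = 0.0896168 eV.
Eᵢ/kT = 0.129440, 1.12702, 2.85661, 3.04630, 3.58192.
Z = Σ e^(−Eᵢ/kT) = e^(−0.129440) + e^(−1.12702) + e^(−2.85661) + e^(−3.04630) + e^(−3.58192) = 0.878587 + 0.323997 + 0.0574632 + 0.0475345 + 0.0278222 = 1.33540.
⟨E⟩ = Σ Eᵢ e^(−Eᵢ/kT) / Z = (0.0116·0.878587 + 0.101·0.323997 + 0.256·0.0574632 + 0.273·0.0475345 + 0.321·0.0278222) / 1.33540 = 0.05956 eV.

0.05956 eV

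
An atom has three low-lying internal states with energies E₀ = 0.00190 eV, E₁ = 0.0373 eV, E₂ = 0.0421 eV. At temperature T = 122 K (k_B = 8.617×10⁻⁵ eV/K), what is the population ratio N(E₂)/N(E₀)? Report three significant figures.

0.0218

k_BT = 8.617×10⁻⁵ × 122 K = 0.010513 eV.
n₂/n₀ = exp[−(E₂−E₀)/kT] = exp(−(0.04020 eV)/(0.010513 eV)) = exp(-3.8238) = 0.0218.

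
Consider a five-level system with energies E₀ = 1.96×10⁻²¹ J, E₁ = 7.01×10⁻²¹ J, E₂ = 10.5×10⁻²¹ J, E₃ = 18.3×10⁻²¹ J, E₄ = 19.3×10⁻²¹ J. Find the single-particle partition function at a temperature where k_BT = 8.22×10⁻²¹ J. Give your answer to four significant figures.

Z = 1.696

Eᵢ/kT = 0.238443, 0.852798, 1.27737, 2.22628, 2.34793.
Z = Σ e^(−Eᵢ/kT) = e^(−0.238443) + e^(−0.852798) + e^(−1.27737) + e^(−2.22628) + e^(−2.34793) = 0.787854 + 0.426221 + 0.278770 + 0.107929 + 0.0955668 = 1.69634.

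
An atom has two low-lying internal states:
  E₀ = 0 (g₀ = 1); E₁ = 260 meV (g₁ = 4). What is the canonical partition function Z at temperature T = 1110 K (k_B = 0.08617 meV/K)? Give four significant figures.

k_BT = 0.08617 × 1110 K = 95.6487 meV.
Eᵢ/kT = 0, 2.71828.
Z = Σ gᵢe^(−Eᵢ/kT) = 1·e^(−0) + 4·e^(−2.71828) = 1.00000 + 0.263953 = 1.26395.

Z = 1.264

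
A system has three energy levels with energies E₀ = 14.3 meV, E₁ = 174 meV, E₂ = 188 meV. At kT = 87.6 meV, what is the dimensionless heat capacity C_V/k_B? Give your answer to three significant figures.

Eᵢ/kT = 0.16324, 1.9863, 2.1461.
Z = Σ e^(−Eᵢ/kT) = e^(−0.16324) + e^(−1.9863) + e^(−2.1461) = 0.84939 + 0.13720 + 0.11694 = 1.1035.
⟨E⟩ = 52.563 meV, ⟨E²⟩ = 7667.1 meV².
C_V/k_B = (⟨E²⟩ − ⟨E⟩²)/(kT)² = (7667.1 − 2762.9)/7673.8 = 0.639.

0.639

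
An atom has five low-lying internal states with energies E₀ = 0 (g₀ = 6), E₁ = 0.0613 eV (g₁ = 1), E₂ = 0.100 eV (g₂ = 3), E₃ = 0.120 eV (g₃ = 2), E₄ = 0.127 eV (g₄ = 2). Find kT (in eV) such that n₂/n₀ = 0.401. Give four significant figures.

n₂/n₀ = (g₂/g₀) exp[−(E₂−E₀)/kT] = 0.401.
⇒ (E₂−E₀)/kT = ln((3/6)/0.401) = ln(1.24688) = 0.220644.
kT = 0.100 eV / 0.220644 = 0.4532 eV.

0.4532 eV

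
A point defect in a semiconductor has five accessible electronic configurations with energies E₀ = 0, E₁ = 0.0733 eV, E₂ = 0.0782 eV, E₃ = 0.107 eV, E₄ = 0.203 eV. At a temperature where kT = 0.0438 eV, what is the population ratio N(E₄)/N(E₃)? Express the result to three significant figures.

n₄/n₃ = exp[−(E₄−E₃)/kT] = exp(−(0.096 eV)/(0.0438 eV)) = exp(-2.1918) = 0.112.

0.112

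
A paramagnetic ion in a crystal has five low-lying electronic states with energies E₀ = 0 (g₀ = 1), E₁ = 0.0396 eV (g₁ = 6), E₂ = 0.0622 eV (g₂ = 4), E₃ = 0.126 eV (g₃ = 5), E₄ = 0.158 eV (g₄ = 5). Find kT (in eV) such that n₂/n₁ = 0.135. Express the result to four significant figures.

n₂/n₁ = (g₂/g₁) exp[−(E₂−E₁)/kT] = 0.135.
⇒ (E₂−E₁)/kT = ln((4/6)/0.135) = ln(4.93827) = 1.59702.
kT = 0.0226 eV / 1.59702 = 0.01415 eV.

0.01415 eV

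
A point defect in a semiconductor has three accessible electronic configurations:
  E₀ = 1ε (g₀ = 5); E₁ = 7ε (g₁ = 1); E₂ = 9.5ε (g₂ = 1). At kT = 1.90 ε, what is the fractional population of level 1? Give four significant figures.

Eᵢ/kT = 0.526316, 3.68421, 5.00000.
Z = Σ gᵢe^(−Eᵢ/kT) = 5·e^(−0.526316) + 1·e^(−3.68421) + 1·e^(−5.00000) = 2.95389 + 0.0251170 + 0.00673795 = 2.98574.
P₁ = g₁ e^(−E₁/kT) / Z = 0.0251170/2.98574 = 0.008412.

0.008412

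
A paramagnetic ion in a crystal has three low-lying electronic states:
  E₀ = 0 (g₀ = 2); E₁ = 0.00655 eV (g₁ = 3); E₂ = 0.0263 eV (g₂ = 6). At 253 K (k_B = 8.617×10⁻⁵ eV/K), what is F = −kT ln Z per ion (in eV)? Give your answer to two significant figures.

k_BT = 8.617×10⁻⁵ × 253 K = 0.02180 eV.
Eᵢ/kT = 0, 0.3005, 1.206.
Z = Σ gᵢe^(−Eᵢ/kT) = 2·e^(−0) + 3·e^(−0.3005) + 6·e^(−1.206) = 2.000 + 2.221 + 1.796 = 6.017.
F = −kT ln Z = −0.02180 × ln(6.017) = −0.02180 × 1.795 = -0.039 eV.

-0.039 eV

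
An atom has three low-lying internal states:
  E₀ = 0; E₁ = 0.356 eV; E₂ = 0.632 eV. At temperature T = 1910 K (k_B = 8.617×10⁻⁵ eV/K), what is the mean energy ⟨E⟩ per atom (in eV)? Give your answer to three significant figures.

k_BT = 8.617×10⁻⁵ × 1910 K = 0.16458 eV.
Eᵢ/kT = 0, 2.1631, 3.8401.
Z = Σ e^(−Eᵢ/kT) = e^(−0) + e^(−2.1631) + e^(−3.8401) = 1.0000 + 0.11497 + 0.021491 = 1.1365.
⟨E⟩ = Σ Eᵢ e^(−Eᵢ/kT) / Z = (0·1.0000 + 0.356·0.11497 + 0.632·0.021491) / 1.1365 = 0.0480 eV.

0.0480 eV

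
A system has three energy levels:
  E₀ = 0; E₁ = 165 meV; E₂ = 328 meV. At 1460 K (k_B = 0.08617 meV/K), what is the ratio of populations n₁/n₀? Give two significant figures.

0.27

k_BT = 0.08617 × 1460 K = 125.8 meV.
n₁/n₀ = exp[−(E₁−E₀)/kT] = exp(−(165 meV)/(125.8 meV)) = exp(-1.312) = 0.27.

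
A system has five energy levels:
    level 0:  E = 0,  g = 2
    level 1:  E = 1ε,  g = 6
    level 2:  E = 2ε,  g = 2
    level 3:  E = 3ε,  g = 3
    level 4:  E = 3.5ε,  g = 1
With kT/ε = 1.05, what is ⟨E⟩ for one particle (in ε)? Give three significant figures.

Eᵢ/kT = 0, 0.95238, 1.9048, 2.8571, 3.3333.
Z = Σ gᵢe^(−Eᵢ/kT) = 2·e^(−0) + 6·e^(−0.95238) + 2·e^(−1.9048) + 3·e^(−2.8571) + 1·e^(−3.3333) = 2.0000 + 2.3149 + 0.29770 + 0.17231 + 0.035675 = 4.8206.
⟨E⟩ = Σ Eᵢ gᵢe^(−Eᵢ/kT) / Z = (0·2.0000 + 1·2.3149 + 2·0.29770 + 3·0.17231 + 3.5·0.035675) / 4.8206 = 0.737 ε.

0.737 ε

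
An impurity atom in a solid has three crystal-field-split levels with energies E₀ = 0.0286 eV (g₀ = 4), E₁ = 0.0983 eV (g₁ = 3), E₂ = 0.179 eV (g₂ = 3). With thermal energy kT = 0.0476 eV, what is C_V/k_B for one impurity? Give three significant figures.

Eᵢ/kT = 0.60084, 2.0651, 3.7605.
Z = Σ gᵢe^(−Eᵢ/kT) = 4·e^(−0.60084) + 3·e^(−2.0651) + 3·e^(−3.7605) = 2.1934 + 0.38042 + 0.069816 = 2.6436.
⟨E⟩ = 0.042602 eV, ⟨E²⟩ = 0.0029154 eV².
C_V/k_B = (⟨E²⟩ − ⟨E⟩²)/(kT)² = (0.0029154 − 0.0018149)/0.0022658 = 0.486.

0.486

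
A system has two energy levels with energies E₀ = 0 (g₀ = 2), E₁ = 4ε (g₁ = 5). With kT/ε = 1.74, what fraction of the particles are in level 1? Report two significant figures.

Eᵢ/kT = 0, 2.299.
Z = Σ gᵢe^(−Eᵢ/kT) = 2·e^(−0) + 5·e^(−2.299) = 2.000 + 0.5018 = 2.502.
P₁ = g₁ e^(−E₁/kT) / Z = 0.5018/2.502 = 0.20.

0.20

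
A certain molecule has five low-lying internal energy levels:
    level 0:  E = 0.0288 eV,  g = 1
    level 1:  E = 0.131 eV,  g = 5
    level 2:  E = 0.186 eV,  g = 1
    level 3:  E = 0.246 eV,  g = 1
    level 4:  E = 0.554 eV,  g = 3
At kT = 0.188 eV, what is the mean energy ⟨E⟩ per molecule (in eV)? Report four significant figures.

0.1383 eV

Eᵢ/kT = 0.153191, 0.696809, 0.989362, 1.30851, 2.94681.
Z = Σ gᵢe^(−Eᵢ/kT) = 1·e^(−0.153191) + 5·e^(−0.696809) + 1·e^(−0.989362) + 1·e^(−1.30851) + 3·e^(−2.94681) = 0.857966 + 2.49086 + 0.371814 + 0.270222 + 0.157521 = 4.14838.
⟨E⟩ = Σ Eᵢ gᵢe^(−Eᵢ/kT) / Z = (0.0288·0.857966 + 0.131·2.49086 + 0.186·0.371814 + 0.246·0.270222 + 0.554·0.157521) / 4.14838 = 0.1383 eV.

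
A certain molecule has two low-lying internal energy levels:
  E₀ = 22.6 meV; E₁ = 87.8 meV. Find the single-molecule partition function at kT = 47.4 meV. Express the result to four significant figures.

Eᵢ/kT = 0.476793, 1.85232.
Z = Σ e^(−Eᵢ/kT) = e^(−0.476793) + e^(−1.85232) = 0.620771 + 0.156873 = 0.777644.

Z = 0.7776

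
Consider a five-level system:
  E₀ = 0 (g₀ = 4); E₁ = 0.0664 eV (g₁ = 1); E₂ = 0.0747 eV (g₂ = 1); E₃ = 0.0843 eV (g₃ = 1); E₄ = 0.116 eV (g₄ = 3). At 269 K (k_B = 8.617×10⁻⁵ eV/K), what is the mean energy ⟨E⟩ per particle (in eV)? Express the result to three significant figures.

k_BT = 8.617×10⁻⁵ × 269 K = 0.023180 eV.
Eᵢ/kT = 0, 2.8645, 3.2226, 3.6368, 5.0043.
Z = Σ gᵢe^(−Eᵢ/kT) = 4·e^(−0) + 1·e^(−2.8645) + 1·e^(−3.2226) + 1·e^(−3.6368) + 3·e^(−5.0043) = 4.0000 + 0.057012 + 0.039851 + 0.026336 + 0.020127 = 4.1433.
⟨E⟩ = Σ Eᵢ gᵢe^(−Eᵢ/kT) / Z = (0·4.0000 + 0.0664·0.057012 + 0.0747·0.039851 + 0.0843·0.026336 + 0.116·0.020127) / 4.1433 = 0.00273 eV.

0.00273 eV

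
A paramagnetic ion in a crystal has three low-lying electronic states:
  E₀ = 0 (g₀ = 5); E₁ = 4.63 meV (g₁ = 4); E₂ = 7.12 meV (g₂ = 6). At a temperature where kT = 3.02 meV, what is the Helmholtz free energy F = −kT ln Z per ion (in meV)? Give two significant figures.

Eᵢ/kT = 0, 1.533, 2.358.
Z = Σ gᵢe^(−Eᵢ/kT) = 5·e^(−0) + 4·e^(−1.533) + 6·e^(−2.358) = 5.000 + 0.8635 + 0.5677 = 6.431.
F = −kT ln Z = −3.02 × ln(6.431) = −3.02 × 1.861 = -5.6 meV.

-5.6 meV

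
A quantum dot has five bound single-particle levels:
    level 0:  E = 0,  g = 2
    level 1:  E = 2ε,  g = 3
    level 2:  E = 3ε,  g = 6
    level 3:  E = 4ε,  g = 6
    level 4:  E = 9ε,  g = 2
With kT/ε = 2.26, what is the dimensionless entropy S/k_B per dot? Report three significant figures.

Eᵢ/kT = 0, 0.88496, 1.3274, 1.7699, 3.9823.
Z = Σ gᵢe^(−Eᵢ/kT) = 2·e^(−0) + 3·e^(−0.88496) + 6·e^(−1.3274) + 6·e^(−1.7699) + 2·e^(−3.9823) = 2.0000 + 1.2382 + 1.5910 + 1.0221 + 0.037285 = 5.8886.
⟨E⟩ = Σ EᵢPᵢ = 1.9824 ε.
S/k_B = ln Z + ⟨E⟩/kT = ln(5.8886) + 1.9824/2.26 = 1.7730 + 0.87717 = 2.65.

2.65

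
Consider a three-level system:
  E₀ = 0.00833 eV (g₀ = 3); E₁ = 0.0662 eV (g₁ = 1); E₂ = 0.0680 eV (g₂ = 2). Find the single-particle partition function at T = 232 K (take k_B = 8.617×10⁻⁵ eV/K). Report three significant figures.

Z = 2.08

k_BT = 8.617×10⁻⁵ × 232 K = 0.019991 eV.
Eᵢ/kT = 0.41669, 3.3115, 3.4015.
Z = Σ gᵢe^(−Eᵢ/kT) = 3·e^(−0.41669) + 1·e^(−3.3115) + 2·e^(−3.4015) = 1.9777 + 0.036461 + 0.066646 = 2.0808.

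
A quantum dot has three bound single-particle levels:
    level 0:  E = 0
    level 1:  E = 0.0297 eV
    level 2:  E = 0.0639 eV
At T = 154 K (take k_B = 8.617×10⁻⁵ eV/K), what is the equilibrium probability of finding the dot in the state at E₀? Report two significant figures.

0.90

k_BT = 8.617×10⁻⁵ × 154 K = 0.01327 eV.
Eᵢ/kT = 0, 2.238, 4.815.
Z = Σ e^(−Eᵢ/kT) = e^(−0) + e^(−2.238) + e^(−4.815) = 1.000 + 0.1067 + 0.008107 = 1.115.
P₀ = e^(−E₀/kT) / Z = 1.000/1.115 = 0.90.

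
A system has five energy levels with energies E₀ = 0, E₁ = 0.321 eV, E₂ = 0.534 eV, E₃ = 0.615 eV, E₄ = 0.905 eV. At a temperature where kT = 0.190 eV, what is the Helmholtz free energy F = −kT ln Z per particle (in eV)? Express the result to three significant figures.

-0.0488 eV

Eᵢ/kT = 0, 1.6895, 2.8105, 3.2368, 4.7632.
Z = Σ e^(−Eᵢ/kT) = e^(−0) + e^(−1.6895) + e^(−2.8105) + e^(−3.2368) + e^(−4.7632) = 1.0000 + 0.18461 + 0.060175 + 0.039289 + 0.0085382 = 1.2926.
F = −kT ln Z = −0.190 × ln(1.2926) = −0.190 × 0.25666 = -0.0488 eV.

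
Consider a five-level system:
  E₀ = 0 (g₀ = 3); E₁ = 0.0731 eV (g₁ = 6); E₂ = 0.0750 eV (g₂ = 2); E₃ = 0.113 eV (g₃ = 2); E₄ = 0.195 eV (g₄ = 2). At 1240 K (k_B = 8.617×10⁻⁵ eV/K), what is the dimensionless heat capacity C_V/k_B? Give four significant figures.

k_BT = 8.617×10⁻⁵ × 1240 K = 0.106851 eV.
Eᵢ/kT = 0, 0.684130, 0.701912, 1.05755, 1.82497.
Z = Σ gᵢe^(−Eᵢ/kT) = 3·e^(−0) + 6·e^(−0.684130) + 2·e^(−0.701912) + 2·e^(−1.05755) + 2·e^(−1.82497) = 3.00000 + 3.02717 + 0.991273 + 0.694611 + 0.322445 = 8.03550.
⟨E⟩ = 0.0543836 eV, ⟨E²⟩ = 0.00533662 eV².
C_V/k_B = (⟨E²⟩ − ⟨E⟩²)/(kT)² = (0.00533662 − 0.00295758)/0.0114171 = 0.2084.

0.2084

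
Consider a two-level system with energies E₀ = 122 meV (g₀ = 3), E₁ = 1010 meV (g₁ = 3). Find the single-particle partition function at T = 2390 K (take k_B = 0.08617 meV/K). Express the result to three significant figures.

Z = 1.68

k_BT = 0.08617 × 2390 K = 205.95 meV.
Eᵢ/kT = 0.59238, 4.9041.
Z = Σ gᵢe^(−Eᵢ/kT) = 3·e^(−0.59238) + 3·e^(−4.9041) = 1.6590 + 0.022248 = 1.6812.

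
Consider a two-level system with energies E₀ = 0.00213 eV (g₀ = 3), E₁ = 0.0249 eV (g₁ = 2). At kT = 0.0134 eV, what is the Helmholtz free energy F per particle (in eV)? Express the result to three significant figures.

-0.0141 eV

Eᵢ/kT = 0.15896, 1.8582.
Z = Σ gᵢe^(−Eᵢ/kT) = 3·e^(−0.15896) + 2·e^(−1.8582) = 2.5591 + 0.31191 = 2.8710.
F = −kT ln Z = −0.0134 × ln(2.8710) = −0.0134 × 1.0547 = -0.0141 eV.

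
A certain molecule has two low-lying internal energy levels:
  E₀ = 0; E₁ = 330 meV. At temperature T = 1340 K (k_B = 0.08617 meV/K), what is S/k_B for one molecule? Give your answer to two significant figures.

k_BT = 0.08617 × 1340 K = 115.5 meV.
Eᵢ/kT = 0, 2.857.
Z = Σ e^(−Eᵢ/kT) = e^(−0) + e^(−2.857) = 1.000 + 0.05744 = 1.057.
⟨E⟩ = Σ EᵢPᵢ = 17.93 meV.
S/k_B = ln Z + ⟨E⟩/kT = ln(1.057) + 17.93/115.5 = 0.05543 + 0.1552 = 0.21.

0.21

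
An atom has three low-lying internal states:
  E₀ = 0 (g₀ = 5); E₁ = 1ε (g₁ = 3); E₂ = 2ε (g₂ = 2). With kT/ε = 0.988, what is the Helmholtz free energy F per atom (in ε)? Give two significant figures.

-1.8 ε

Eᵢ/kT = 0, 1.012, 2.024.
Z = Σ gᵢe^(−Eᵢ/kT) = 5·e^(−0) + 3·e^(−1.012) + 2·e^(−2.024) = 5.000 + 1.090 + 0.2643 = 6.354.
F = −kT ln Z = −0.988 × ln(6.354) = −0.988 × 1.849 = -1.8 ε.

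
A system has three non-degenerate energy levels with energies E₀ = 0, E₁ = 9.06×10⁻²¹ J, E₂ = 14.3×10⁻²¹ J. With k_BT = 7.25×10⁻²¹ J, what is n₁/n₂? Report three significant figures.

2.06

n₁/n₂ = exp[−(E₁−E₂)/kT] = exp(−(-5.24 ×10⁻²¹ J)/(7.25 ×10⁻²¹ J)) = exp(0.72276) = 2.06.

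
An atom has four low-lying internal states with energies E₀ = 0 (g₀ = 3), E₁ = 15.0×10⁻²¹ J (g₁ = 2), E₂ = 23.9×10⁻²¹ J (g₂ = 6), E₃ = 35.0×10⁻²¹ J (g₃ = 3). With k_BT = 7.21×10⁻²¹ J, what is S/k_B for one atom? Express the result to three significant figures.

1.64

Eᵢ/kT = 0, 2.0804, 3.3148, 4.8544.
Z = Σ gᵢe^(−Eᵢ/kT) = 3·e^(−0) + 2·e^(−2.0804) + 6·e^(−3.3148) + 3·e^(−4.8544) = 3.0000 + 0.24976 + 0.21805 + 0.023382 = 3.4912.
⟨E⟩ = Σ EᵢPᵢ = 2.8002 ×10⁻²¹ J.
S/k_B = ln Z + ⟨E⟩/kT = ln(3.4912) + 2.8002/7.21 = 1.2502 + 0.38838 = 1.64.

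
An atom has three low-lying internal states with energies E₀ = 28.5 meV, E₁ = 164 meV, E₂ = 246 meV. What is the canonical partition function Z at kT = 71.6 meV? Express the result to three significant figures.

Z = 0.805

Eᵢ/kT = 0.39804, 2.2905, 3.4358.
Z = Σ e^(−Eᵢ/kT) = e^(−0.39804) + e^(−2.2905) + e^(−3.4358) = 0.67164 + 0.10122 + 0.032200 = 0.80506.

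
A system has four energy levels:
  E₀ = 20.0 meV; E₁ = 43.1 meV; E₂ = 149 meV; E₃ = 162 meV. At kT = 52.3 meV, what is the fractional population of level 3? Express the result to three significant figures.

Eᵢ/kT = 0.38241, 0.82409, 2.8489, 3.0975.
Z = Σ e^(−Eᵢ/kT) = e^(−0.38241) + e^(−0.82409) + e^(−2.8489) + e^(−3.0975) = 0.68222 + 0.43863 + 0.057908 + 0.045162 = 1.2239.
P₃ = e^(−E₃/kT) / Z = 0.045162/1.2239 = 0.0369.

0.0369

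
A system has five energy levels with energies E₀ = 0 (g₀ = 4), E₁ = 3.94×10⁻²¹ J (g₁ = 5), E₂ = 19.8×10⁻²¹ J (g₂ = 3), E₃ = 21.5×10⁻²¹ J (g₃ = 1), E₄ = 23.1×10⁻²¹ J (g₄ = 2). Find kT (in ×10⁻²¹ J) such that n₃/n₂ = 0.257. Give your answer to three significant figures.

6.54 ×10⁻²¹ J

n₃/n₂ = (g₃/g₂) exp[−(E₃−E₂)/kT] = 0.257.
⇒ (E₃−E₂)/kT = ln((1/3)/0.257) = ln(1.2970) = 0.26005.
kT = 1.7 ×10⁻²¹ J / 0.26005 = 6.54 ×10⁻²¹ J.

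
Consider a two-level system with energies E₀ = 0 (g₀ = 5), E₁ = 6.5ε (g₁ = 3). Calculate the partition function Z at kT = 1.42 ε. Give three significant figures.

Eᵢ/kT = 0, 4.5775.
Z = Σ gᵢe^(−Eᵢ/kT) = 5·e^(−0) + 3·e^(−4.5775) = 5.0000 + 0.030842 = 5.0308.

Z = 5.03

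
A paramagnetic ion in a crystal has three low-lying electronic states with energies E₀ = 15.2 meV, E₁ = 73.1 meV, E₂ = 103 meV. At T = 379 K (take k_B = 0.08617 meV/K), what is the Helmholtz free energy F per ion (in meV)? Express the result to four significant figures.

k_BT = 0.08617 × 379 K = 32.6584 meV.
Eᵢ/kT = 0.465424, 2.23832, 3.15386.
Z = Σ e^(−Eᵢ/kT) = e^(−0.465424) + e^(−2.23832) + e^(−3.15386) = 0.627869 + 0.106638 + 0.0426870 = 0.777194.
F = −kT ln Z = −32.6584 × ln(0.777194) = −32.6584 × -0.252065 = 8.232 meV.

8.232 meV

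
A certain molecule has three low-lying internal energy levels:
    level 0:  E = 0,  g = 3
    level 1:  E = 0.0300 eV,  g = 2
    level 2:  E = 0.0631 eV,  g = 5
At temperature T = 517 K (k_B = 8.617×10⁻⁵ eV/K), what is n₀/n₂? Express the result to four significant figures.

k_BT = 8.617×10⁻⁵ × 517 K = 0.0445499 eV.
n₀/n₂ = (g₀/g₂) exp[−(E₀−E₂)/kT] = (3/5) × exp(−(-0.0631 eV)/(0.0445499 eV)) = (3/5) × exp(1.41639) = 2.473.

2.473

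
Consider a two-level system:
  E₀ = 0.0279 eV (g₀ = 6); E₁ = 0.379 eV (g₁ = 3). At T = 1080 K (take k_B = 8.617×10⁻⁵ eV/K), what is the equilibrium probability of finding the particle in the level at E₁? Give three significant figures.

0.0114

k_BT = 8.617×10⁻⁵ × 1080 K = 0.093064 eV.
Eᵢ/kT = 0.29979, 4.0725.
Z = Σ gᵢe^(−Eᵢ/kT) = 6·e^(−0.29979) + 3·e^(−4.0725) = 4.4458 + 0.051104 = 4.4969.
P₁ = g₁ e^(−E₁/kT) / Z = 0.051104/4.4969 = 0.0114.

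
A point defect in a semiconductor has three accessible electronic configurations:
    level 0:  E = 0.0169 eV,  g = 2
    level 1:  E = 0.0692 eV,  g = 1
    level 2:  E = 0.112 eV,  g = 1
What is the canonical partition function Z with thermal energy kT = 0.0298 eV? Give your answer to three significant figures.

Z = 1.26

Eᵢ/kT = 0.56711, 2.3221, 3.7584.
Z = Σ gᵢe^(−Eᵢ/kT) = 2·e^(−0.56711) + 1·e^(−2.3221) + 1·e^(−3.7584) = 1.1343 + 0.098067 + 0.023321 = 1.2557.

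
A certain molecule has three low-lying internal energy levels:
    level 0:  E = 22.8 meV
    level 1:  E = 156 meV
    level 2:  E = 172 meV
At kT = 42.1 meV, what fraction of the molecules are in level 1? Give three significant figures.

Eᵢ/kT = 0.54157, 3.7055, 4.0855.
Z = Σ e^(−Eᵢ/kT) = e^(−0.54157) + e^(−3.7055) + e^(−4.0855) = 0.58183 + 0.024588 + 0.016815 = 0.62323.
P₁ = e^(−E₁/kT) / Z = 0.024588/0.62323 = 0.0395.

0.0395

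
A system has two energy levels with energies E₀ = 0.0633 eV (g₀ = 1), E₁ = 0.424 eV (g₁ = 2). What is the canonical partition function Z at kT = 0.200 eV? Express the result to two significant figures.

Eᵢ/kT = 0.3165, 2.120.
Z = Σ gᵢe^(−Eᵢ/kT) = 1·e^(−0.3165) + 2·e^(−2.120) = 0.7287 + 0.2401 = 0.9688.

Z = 0.97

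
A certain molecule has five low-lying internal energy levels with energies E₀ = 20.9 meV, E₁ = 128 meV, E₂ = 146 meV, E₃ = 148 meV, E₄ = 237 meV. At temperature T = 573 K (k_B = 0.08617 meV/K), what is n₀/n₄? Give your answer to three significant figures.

79.6

k_BT = 0.08617 × 573 K = 49.375 meV.
n₀/n₄ = exp[−(E₀−E₄)/kT] = exp(−(-216.1 meV)/(49.375 meV)) = exp(4.3767) = 79.6.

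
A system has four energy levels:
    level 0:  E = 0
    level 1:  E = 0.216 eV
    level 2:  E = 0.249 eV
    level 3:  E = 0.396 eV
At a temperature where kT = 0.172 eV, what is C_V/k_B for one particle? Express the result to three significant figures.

Eᵢ/kT = 0, 1.2558, 1.4477, 2.3023.
Z = Σ e^(−Eᵢ/kT) = e^(−0) + e^(−1.2558) + e^(−1.4477) + e^(−2.3023) = 1.0000 + 0.28485 + 0.23511 + 0.10003 = 1.6200.
⟨E⟩ = 0.098569 eV, ⟨E²⟩ = 0.026885 eV².
C_V/k_B = (⟨E²⟩ − ⟨E⟩²)/(kT)² = (0.026885 − 0.0097158)/0.029584 = 0.580.

0.580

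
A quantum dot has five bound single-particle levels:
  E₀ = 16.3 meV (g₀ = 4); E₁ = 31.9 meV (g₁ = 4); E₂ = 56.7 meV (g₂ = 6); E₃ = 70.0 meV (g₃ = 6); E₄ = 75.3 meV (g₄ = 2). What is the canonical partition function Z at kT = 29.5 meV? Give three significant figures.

Z = 5.25

Eᵢ/kT = 0.55254, 1.0814, 1.9220, 2.3729, 2.5525.
Z = Σ gᵢe^(−Eᵢ/kT) = 4·e^(−0.55254) + 4·e^(−1.0814) + 6·e^(−1.9220) + 6·e^(−2.3729) + 2·e^(−2.5525) = 2.3019 + 1.3565 + 0.87788 + 0.55926 + 0.15577 = 5.2513.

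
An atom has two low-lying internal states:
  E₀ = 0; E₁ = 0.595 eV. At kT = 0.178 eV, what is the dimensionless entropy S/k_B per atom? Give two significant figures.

0.15

Eᵢ/kT = 0, 3.343.
Z = Σ e^(−Eᵢ/kT) = e^(−0) + e^(−3.343) = 1.000 + 0.03533 = 1.035.
⟨E⟩ = Σ EᵢPᵢ = 0.02031 eV.
S/k_B = ln Z + ⟨E⟩/kT = ln(1.035) + 0.02031/0.178 = 0.03440 + 0.1141 = 0.15.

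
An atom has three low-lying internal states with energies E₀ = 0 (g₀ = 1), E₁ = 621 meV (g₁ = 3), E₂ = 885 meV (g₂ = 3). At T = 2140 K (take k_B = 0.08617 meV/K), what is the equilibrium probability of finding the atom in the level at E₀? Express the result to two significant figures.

0.89

k_BT = 0.08617 × 2140 K = 184.4 meV.
Eᵢ/kT = 0, 3.368, 4.799.
Z = Σ gᵢe^(−Eᵢ/kT) = 1·e^(−0) + 3·e^(−3.368) + 3·e^(−4.799) = 1.000 + 0.1034 + 0.02471 = 1.128.
P₀ = g₀ e^(−E₀/kT) / Z = 1.000/1.128 = 0.89.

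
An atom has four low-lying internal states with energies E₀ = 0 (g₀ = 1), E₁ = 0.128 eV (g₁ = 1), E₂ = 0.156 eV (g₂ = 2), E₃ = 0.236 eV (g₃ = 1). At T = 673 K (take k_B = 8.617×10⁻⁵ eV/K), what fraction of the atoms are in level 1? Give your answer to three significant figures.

k_BT = 8.617×10⁻⁵ × 673 K = 0.057992 eV.
Eᵢ/kT = 0, 2.2072, 2.6900, 4.0695.
Z = Σ gᵢe^(−Eᵢ/kT) = 1·e^(−0) + 1·e^(−2.2072) + 2·e^(−2.6900) + 1·e^(−4.0695) = 1.0000 + 0.11001 + 0.13576 + 0.017086 = 1.2629.
P₁ = g₁ e^(−E₁/kT) / Z = 0.11001/1.2629 = 0.0871.

0.0871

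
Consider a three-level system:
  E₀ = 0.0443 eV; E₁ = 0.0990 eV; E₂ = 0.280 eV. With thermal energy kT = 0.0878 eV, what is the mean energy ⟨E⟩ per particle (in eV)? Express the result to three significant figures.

Eᵢ/kT = 0.50456, 1.1276, 3.1891.
Z = Σ e^(−Eᵢ/kT) = e^(−0.50456) + e^(−1.1276) + e^(−3.1891) = 0.60377 + 0.32381 + 0.041209 = 0.96879.
⟨E⟩ = Σ Eᵢ e^(−Eᵢ/kT) / Z = (0.0443·0.60377 + 0.0990·0.32381 + 0.280·0.041209) / 0.96879 = 0.0726 eV.

0.0726 eV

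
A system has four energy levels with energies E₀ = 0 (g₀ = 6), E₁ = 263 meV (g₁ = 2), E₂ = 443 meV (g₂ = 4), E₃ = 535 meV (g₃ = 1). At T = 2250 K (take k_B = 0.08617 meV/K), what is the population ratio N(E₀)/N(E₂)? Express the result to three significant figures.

k_BT = 0.08617 × 2250 K = 193.88 meV.
n₀/n₂ = (g₀/g₂) exp[−(E₀−E₂)/kT] = (6/4) × exp(−(-443 meV)/(193.88 meV)) = (6/4) × exp(2.2849) = 14.7.

14.7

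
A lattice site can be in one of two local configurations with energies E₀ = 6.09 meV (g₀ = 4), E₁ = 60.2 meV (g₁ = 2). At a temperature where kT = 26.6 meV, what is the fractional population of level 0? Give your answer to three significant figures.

0.939

Eᵢ/kT = 0.22895, 2.2632.
Z = Σ gᵢe^(−Eᵢ/kT) = 4·e^(−0.22895) + 2·e^(−2.2632) = 3.1815 + 0.20803 = 3.3895.
P₀ = g₀ e^(−E₀/kT) / Z = 3.1815/3.3895 = 0.939.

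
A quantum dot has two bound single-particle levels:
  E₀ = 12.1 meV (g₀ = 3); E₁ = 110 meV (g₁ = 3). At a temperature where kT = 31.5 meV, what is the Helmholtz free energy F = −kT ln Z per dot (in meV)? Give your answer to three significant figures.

-23.9 meV

Eᵢ/kT = 0.38413, 3.4921.
Z = Σ gᵢe^(−Eᵢ/kT) = 3·e^(−0.38413) + 3·e^(−3.4921) = 2.0431 + 0.091311 = 2.1344.
F = −kT ln Z = −31.5 × ln(2.1344) = −31.5 × 0.75819 = -23.9 meV.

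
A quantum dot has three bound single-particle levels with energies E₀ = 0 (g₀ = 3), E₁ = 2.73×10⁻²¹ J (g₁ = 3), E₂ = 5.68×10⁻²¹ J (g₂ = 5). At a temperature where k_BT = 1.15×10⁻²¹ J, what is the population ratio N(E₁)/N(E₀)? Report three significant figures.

0.0931

n₁/n₀ = (g₁/g₀) exp[−(E₁−E₀)/kT] = (3/3) × exp(−(2.73 ×10⁻²¹ J)/(1.15 ×10⁻²¹ J)) = (3/3) × exp(-2.3739) = 0.0931.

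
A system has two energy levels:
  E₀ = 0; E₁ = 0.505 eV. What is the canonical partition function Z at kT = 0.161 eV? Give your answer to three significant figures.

Eᵢ/kT = 0, 3.1366.
Z = Σ e^(−Eᵢ/kT) = e^(−0) + e^(−3.1366) = 1.0000 + 0.043430 = 1.0434.

Z = 1.04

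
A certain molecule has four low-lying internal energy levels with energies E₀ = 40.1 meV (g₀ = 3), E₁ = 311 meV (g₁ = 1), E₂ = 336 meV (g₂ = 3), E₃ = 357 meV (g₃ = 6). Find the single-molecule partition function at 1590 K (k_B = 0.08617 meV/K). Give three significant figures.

k_BT = 0.08617 × 1590 K = 137.01 meV.
Eᵢ/kT = 0.29268, 2.2699, 2.4524, 2.6056.
Z = Σ gᵢe^(−Eᵢ/kT) = 3·e^(−0.29268) + 1·e^(−2.2699) + 3·e^(−2.4524) + 6·e^(−2.6056) = 2.2388 + 0.10332 + 0.25826 + 0.44315 = 3.0435.

Z = 3.04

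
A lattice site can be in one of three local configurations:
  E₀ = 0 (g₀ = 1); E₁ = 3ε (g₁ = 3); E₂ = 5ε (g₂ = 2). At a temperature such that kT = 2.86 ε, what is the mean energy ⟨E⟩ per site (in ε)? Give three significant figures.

2.04 ε

Eᵢ/kT = 0, 1.0490, 1.7483.
Z = Σ gᵢe^(−Eᵢ/kT) = 1·e^(−0) + 3·e^(−1.0490) + 2·e^(−1.7483) = 1.0000 + 1.0509 + 0.34814 = 2.3990.
⟨E⟩ = Σ Eᵢ gᵢe^(−Eᵢ/kT) / Z = (0·1.0000 + 3·1.0509 + 5·0.34814) / 2.3990 = 2.04 ε.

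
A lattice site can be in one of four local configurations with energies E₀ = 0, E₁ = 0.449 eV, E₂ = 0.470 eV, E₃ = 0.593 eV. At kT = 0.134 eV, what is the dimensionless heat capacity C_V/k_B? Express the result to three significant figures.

Eᵢ/kT = 0, 3.3507, 3.5075, 4.4254.
Z = Σ e^(−Eᵢ/kT) = e^(−0) + e^(−3.3507) + e^(−3.5075) + e^(−4.4254) = 1.0000 + 0.035060 + 0.029972 + 0.011969 = 1.0770.
⟨E⟩ = 0.034286 eV, ⟨E²⟩ = 0.016618 eV².
C_V/k_B = (⟨E²⟩ − ⟨E⟩²)/(kT)² = (0.016618 − 0.0011755)/0.017956 = 0.860.

0.860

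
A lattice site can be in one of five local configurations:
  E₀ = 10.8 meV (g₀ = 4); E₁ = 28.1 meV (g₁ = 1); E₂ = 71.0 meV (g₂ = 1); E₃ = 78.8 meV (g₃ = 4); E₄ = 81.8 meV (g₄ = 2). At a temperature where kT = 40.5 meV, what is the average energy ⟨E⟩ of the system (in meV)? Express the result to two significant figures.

28 meV

Eᵢ/kT = 0.2667, 0.6938, 1.753, 1.946, 2.020.
Z = Σ gᵢe^(−Eᵢ/kT) = 4·e^(−0.2667) + 1·e^(−0.6938) + 1·e^(−1.753) + 4·e^(−1.946) + 2·e^(−2.020) = 3.064 + 0.4997 + 0.1733 + 0.5714 + 0.2653 = 4.574.
⟨E⟩ = Σ Eᵢ gᵢe^(−Eᵢ/kT) / Z = (10.8·3.064 + 28.1·0.4997 + 71.0·0.1733 + 78.8·0.5714 + 81.8·0.2653) / 4.574 = 28 meV.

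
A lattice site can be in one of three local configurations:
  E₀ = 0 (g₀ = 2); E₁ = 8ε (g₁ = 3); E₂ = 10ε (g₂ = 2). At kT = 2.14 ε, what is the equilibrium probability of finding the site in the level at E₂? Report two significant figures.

Eᵢ/kT = 0, 3.738, 4.673.
Z = Σ gᵢe^(−Eᵢ/kT) = 2·e^(−0) + 3·e^(−3.738) + 2·e^(−4.673) = 2.000 + 0.07140 + 0.01869 = 2.090.
P₂ = g₂ e^(−E₂/kT) / Z = 0.01869/2.090 = 0.0089.

0.0089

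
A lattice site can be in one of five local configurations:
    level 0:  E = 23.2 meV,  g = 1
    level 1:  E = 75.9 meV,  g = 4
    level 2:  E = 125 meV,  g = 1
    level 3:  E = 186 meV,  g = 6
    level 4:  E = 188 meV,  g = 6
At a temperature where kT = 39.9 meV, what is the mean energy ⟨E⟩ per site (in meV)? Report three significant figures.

Eᵢ/kT = 0.58145, 1.9023, 3.1328, 4.6617, 4.7118.
Z = Σ gᵢe^(−Eᵢ/kT) = 1·e^(−0.58145) + 4·e^(−1.9023) + 1·e^(−3.1328) + 6·e^(−4.6617) + 6·e^(−4.7118) = 0.55909 + 0.59690 + 0.043596 + 0.056702 + 0.053932 = 1.3102.
⟨E⟩ = Σ Eᵢ gᵢe^(−Eᵢ/kT) / Z = (23.2·0.55909 + 75.9·0.59690 + 125·0.043596 + 186·0.056702 + 188·0.053932) / 1.3102 = 64.4 meV.

64.4 meV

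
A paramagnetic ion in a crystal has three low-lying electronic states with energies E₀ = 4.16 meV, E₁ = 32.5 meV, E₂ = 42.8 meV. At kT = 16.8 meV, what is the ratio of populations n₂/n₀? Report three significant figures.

0.100

n₂/n₀ = exp[−(E₂−E₀)/kT] = exp(−(38.64 meV)/(16.8 meV)) = exp(-2.3000) = 0.100.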